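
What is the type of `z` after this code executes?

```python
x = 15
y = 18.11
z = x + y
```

int + float = float

float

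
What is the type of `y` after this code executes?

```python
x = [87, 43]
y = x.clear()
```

list.clear() returns None

NoneType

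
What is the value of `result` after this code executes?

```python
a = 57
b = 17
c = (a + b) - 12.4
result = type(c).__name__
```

a is int; b is int; c is float; result = 'float'

'float'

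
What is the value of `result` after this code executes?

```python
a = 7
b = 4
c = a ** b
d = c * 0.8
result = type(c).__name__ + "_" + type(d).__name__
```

a is int; b is int; c is int; d is float; result = 'int_float'

'int_float'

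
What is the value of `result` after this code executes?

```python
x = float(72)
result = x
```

x = 72.0; result = 72.0

72.0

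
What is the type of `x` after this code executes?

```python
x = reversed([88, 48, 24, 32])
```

reversed() on a list returns list_reverseiterator

list_reverseiterator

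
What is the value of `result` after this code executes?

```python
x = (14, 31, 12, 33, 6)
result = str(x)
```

x = (14, 31, 12, 33, 6); result = '(14, 31, 12, 33, 6)'

'(14, 31, 12, 33, 6)'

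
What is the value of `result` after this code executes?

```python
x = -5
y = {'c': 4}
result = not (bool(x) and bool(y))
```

x = -5; y = {'c': 4}; result = False

False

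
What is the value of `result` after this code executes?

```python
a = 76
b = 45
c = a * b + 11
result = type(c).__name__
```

a is int; b is int; c is int; result = 'int'

'int'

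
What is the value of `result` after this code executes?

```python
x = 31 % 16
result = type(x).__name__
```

x is int; result = 'int'

'int'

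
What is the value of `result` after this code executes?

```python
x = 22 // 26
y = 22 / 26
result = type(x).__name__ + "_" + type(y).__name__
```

x is int; y is float; result = 'int_float'

'int_float'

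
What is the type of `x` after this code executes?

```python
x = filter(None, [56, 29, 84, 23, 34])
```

filter() returns a filter object

filter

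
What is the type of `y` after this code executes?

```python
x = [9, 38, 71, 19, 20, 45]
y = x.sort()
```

list.sort() returns None (mutates in place)

NoneType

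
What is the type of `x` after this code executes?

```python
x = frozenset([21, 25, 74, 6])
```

frozenset() returns frozenset

frozenset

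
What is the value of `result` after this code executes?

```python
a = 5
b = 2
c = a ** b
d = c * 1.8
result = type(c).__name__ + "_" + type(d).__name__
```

a is int; b is int; c is int; d is float; result = 'int_float'

'int_float'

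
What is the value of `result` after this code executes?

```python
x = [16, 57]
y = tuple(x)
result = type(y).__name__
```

x is list; y is tuple; result = 'tuple'

'tuple'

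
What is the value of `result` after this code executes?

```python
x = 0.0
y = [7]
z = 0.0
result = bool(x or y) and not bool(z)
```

x = 0.0; y = [7]; z = 0.0; result = True

True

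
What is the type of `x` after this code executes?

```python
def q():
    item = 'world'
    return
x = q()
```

Bare return returns None

NoneType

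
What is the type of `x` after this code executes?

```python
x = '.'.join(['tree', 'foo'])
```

str.join() returns str

str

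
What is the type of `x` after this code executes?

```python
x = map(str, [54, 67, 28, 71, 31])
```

map() returns a map object

map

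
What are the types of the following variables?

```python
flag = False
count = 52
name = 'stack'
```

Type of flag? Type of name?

flag is assigned the constant False, which has type bool; name is assigned a quoted string literal, so it is a str

bool, str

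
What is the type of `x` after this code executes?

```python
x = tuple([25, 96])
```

tuple() constructor returns tuple

tuple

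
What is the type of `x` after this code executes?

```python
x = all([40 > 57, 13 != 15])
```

all() returns bool

bool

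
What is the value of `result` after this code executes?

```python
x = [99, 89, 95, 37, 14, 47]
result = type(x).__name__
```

x is list; result = 'list'

'list'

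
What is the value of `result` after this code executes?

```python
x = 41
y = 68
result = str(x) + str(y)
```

x = 41; y = 68; result = '4168'

'4168'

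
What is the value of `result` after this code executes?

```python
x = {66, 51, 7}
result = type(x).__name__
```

x is set; result = 'set'

'set'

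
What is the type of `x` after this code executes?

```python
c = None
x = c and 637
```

'and' returns first falsy value (None)

NoneType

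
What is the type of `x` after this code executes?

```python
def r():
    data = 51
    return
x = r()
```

Bare return returns None

NoneType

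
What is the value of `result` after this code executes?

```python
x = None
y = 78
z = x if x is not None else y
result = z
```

x = None; y = 78; z = 78; result = 78

78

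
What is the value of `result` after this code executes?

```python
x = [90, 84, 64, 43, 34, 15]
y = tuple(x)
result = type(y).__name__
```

x is list; y is tuple; result = 'tuple'

'tuple'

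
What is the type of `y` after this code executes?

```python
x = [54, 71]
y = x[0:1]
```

Slicing a list returns a list

list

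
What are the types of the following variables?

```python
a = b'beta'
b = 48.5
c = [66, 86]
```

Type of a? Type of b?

a is assigned a bytes literal (b'...' prefix); b is assigned a number with a decimal point, so it is a float

bytes, float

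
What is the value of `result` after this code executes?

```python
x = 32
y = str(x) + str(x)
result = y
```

x = 32; y = '3232'; result = '3232'

'3232'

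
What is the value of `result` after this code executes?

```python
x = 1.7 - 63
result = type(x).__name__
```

x is float; result = 'float'

'float'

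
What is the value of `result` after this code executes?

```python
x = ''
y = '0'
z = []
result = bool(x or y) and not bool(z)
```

x = ''; y = '0'; z = []; result = True

True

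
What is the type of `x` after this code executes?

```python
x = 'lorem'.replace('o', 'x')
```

str.replace() returns str

str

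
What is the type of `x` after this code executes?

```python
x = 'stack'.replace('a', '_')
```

str.replace() returns str

str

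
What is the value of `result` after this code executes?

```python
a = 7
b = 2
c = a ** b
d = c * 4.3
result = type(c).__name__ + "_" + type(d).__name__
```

a is int; b is int; c is int; d is float; result = 'int_float'

'int_float'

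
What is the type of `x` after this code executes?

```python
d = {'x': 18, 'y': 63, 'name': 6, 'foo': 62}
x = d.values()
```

.values() returns dict_values view

dict_values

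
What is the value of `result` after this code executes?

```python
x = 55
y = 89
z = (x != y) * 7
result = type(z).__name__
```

x is int; y is int; z is int; result = 'int'

'int'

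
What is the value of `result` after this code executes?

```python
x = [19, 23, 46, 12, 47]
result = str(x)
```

x = [19, 23, 46, 12, 47]; result = '[19, 23, 46, 12, 47]'

'[19, 23, 46, 12, 47]'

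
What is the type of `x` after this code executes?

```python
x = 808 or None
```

'or' returns first truthy value

int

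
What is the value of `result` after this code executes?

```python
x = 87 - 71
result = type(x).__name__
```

x is int; result = 'int'

'int'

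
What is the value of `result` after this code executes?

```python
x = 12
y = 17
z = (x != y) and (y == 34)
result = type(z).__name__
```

x is int; y is int; z is bool; result = 'bool'

'bool'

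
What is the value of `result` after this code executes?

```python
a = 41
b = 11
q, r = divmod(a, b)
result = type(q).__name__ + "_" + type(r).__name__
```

a is int; b is int; q is int; r is int; result = 'int_int'

'int_int'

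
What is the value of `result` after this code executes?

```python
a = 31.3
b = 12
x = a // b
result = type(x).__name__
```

a is float; b is int; x is float; result = 'float'

'float'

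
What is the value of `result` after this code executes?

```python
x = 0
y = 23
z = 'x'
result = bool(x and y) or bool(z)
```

x = 0; y = 23; z = 'x'; result = True

True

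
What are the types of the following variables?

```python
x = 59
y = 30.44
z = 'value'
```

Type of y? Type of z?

y is assigned a number with a decimal point, so it is a float; z is assigned a quoted string literal, so it is a str

float, str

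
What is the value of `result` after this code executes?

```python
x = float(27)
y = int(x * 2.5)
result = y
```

x = 27.0; y = 67; result = 67

67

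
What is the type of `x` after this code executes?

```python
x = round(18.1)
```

round() with no decimal places returns int

int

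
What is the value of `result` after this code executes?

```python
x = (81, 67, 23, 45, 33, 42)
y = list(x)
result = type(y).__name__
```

x is tuple; y is list; result = 'list'

'list'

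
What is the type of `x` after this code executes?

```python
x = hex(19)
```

hex() returns str representation

str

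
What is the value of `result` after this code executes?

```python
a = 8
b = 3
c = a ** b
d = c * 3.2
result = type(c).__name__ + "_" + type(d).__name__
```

a is int; b is int; c is int; d is float; result = 'int_float'

'int_float'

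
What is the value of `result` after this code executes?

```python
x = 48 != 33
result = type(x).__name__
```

x is bool; result = 'bool'

'bool'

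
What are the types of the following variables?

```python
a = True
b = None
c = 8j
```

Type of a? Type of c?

a is assigned the constant True, which has type bool; c is assigned 8j, an imaginary literal (j suffix), which has type complex

bool, complex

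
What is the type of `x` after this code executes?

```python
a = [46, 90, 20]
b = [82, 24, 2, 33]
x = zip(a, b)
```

zip() returns a zip object

zip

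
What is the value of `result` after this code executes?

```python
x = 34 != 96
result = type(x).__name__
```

x is bool; result = 'bool'

'bool'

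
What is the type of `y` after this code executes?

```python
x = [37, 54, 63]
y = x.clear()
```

list.clear() returns None

NoneType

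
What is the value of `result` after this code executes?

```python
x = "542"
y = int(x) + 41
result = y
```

x = '542'; y = 583; result = 583

583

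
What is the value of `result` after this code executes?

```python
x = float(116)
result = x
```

x = 116.0; result = 116.0

116.0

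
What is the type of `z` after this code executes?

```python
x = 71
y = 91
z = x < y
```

Comparison returns bool

bool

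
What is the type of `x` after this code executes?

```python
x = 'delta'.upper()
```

str.upper() returns str

str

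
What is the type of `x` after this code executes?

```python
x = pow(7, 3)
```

pow(int, int) returns int

int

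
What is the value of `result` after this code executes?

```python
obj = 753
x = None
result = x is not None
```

obj = 753; x = None; result = False

False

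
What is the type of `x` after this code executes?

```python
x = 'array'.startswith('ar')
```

str.startswith() returns bool

bool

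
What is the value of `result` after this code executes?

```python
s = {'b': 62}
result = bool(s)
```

s = {'b': 62}; result = True

True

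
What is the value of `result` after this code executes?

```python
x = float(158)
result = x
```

x = 158.0; result = 158.0

158.0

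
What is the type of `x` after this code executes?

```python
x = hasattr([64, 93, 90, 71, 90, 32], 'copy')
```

hasattr() returns bool

bool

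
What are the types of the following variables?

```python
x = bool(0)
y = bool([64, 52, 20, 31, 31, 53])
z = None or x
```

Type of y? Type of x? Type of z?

bool() returns bool; bool() returns bool; None or bool returns the bool

bool, bool, bool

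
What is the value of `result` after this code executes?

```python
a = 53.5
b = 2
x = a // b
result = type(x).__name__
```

a is float; b is int; x is float; result = 'float'

'float'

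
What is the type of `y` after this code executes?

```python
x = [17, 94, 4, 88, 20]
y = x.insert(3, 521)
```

list.insert() returns None

NoneType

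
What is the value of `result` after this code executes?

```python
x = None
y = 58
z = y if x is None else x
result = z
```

x = None; y = 58; z = 58; result = 58

58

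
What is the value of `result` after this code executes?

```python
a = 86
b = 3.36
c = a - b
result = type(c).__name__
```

a is int; b is float; c is float; result = 'float'

'float'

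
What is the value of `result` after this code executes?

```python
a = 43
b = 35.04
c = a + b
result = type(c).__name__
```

a is int; b is float; c is float; result = 'float'

'float'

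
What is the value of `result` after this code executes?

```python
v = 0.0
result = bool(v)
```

v = 0.0; result = False

False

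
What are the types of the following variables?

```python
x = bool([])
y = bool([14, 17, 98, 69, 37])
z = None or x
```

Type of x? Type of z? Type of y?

bool() returns bool; None or bool returns the bool; bool() returns bool

bool, bool, bool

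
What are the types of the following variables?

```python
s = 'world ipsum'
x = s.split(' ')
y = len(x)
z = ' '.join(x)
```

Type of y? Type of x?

len() returns int; str.split() returns list

int, list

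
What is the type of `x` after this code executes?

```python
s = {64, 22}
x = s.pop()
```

Popping from set[int] returns int

int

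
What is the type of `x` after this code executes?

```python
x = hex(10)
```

hex() returns str representation

str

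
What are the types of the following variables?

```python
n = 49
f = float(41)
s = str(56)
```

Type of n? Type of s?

n is assigned a bare integer (no decimal point), so it is an int; s is assigned the result of calling str(), which returns a str

int, str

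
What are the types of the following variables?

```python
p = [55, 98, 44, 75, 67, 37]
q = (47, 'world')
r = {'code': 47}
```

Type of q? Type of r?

q is assigned a tuple (parenthesized, comma-separated values); r is assigned a dict literal ({key: value})

tuple, dict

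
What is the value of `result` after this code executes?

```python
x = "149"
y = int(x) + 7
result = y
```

x = '149'; y = 156; result = 156

156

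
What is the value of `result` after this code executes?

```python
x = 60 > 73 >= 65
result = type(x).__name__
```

x is bool; result = 'bool'

'bool'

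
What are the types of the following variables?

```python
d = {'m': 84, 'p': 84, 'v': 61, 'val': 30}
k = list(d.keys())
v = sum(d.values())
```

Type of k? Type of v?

list() converts to list; sum of ints is int

list, int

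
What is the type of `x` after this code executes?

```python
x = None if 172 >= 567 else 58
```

172 >= 567 is False, so the else branch is taken

int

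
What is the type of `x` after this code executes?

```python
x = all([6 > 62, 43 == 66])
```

all() returns bool

bool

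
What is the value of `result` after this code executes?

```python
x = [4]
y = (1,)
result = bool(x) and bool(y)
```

x = [4]; y = (1,); result = True

True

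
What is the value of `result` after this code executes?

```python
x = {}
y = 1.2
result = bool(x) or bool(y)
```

x = {}; y = 1.2; result = True

True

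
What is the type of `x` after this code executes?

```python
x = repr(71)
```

repr() returns str

str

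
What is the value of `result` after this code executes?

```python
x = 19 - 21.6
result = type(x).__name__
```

x is float; result = 'float'

'float'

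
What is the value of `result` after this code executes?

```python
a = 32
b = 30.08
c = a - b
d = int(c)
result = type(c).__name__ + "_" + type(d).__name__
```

a is int; b is float; c is float; d is int; result = 'float_int'

'float_int'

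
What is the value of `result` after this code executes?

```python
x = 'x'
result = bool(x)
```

x = 'x'; result = True

True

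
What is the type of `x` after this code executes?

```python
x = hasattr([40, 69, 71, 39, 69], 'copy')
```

hasattr() returns bool

bool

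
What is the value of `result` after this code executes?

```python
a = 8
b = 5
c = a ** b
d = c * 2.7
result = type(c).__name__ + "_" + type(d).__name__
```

a is int; b is int; c is int; d is float; result = 'int_float'

'int_float'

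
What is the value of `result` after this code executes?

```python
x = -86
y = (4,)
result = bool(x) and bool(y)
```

x = -86; y = (4,); result = True

True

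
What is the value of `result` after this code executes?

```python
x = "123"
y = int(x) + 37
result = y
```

x = '123'; y = 160; result = 160

160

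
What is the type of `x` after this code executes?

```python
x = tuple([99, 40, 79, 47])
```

tuple() constructor returns tuple

tuple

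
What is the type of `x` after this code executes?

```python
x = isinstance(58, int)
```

isinstance() returns bool

bool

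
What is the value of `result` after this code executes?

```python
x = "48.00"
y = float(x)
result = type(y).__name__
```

x is str; y is float; result = 'float'

'float'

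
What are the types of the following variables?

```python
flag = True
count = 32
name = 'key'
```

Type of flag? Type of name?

flag is assigned the constant True, which has type bool; name is assigned a quoted string literal, so it is a str

bool, str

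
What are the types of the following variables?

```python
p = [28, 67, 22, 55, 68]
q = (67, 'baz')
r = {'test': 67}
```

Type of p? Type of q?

p is assigned a list literal (square brackets); q is assigned a tuple (parenthesized, comma-separated values)

list, tuple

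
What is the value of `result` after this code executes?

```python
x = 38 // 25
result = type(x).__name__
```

x is int; result = 'int'

'int'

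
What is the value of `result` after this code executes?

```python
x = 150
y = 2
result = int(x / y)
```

x = 150; y = 2; result = 75

75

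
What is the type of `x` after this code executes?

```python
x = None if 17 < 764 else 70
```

17 < 764 is True, so the if branch is taken

NoneType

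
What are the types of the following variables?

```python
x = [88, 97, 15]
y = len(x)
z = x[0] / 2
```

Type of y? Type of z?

len() returns int; int / int = float

int, float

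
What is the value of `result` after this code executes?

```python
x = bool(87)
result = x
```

x = True; result = True

True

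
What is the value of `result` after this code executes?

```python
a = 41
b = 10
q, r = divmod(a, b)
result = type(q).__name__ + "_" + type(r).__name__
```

a is int; b is int; q is int; r is int; result = 'int_int'

'int_int'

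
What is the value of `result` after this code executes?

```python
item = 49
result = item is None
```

item = 49; result = False

False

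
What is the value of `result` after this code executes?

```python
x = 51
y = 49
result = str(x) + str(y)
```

x = 51; y = 49; result = '5149'

'5149'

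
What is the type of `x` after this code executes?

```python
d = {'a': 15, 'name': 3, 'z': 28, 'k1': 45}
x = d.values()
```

.values() returns dict_values view

dict_values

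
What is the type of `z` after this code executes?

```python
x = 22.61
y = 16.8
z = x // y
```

float // float = float

float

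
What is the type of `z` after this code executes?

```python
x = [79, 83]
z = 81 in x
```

'in' operator returns bool

bool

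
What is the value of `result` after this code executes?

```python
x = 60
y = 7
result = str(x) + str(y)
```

x = 60; y = 7; result = '607'

'607'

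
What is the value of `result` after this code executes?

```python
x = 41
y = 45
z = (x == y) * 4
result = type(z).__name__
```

x is int; y is int; z is int; result = 'int'

'int'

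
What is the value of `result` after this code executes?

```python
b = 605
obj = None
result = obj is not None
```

b = 605; obj = None; result = False

False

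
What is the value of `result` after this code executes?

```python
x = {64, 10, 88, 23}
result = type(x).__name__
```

x is set; result = 'set'

'set'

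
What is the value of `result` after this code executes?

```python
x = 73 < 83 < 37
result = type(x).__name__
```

x is bool; result = 'bool'

'bool'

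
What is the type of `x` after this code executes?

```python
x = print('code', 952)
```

print() returns None

NoneType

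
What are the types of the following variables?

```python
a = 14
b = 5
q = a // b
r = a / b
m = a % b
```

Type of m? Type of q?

% of ints returns int; // returns int

int, int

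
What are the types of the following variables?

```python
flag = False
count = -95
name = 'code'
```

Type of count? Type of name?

count is assigned a bare integer (no decimal point), so it is an int; name is assigned a quoted string literal, so it is a str

int, str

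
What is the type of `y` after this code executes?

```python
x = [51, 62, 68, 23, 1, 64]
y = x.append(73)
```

list.append() returns None (mutates in place)

NoneType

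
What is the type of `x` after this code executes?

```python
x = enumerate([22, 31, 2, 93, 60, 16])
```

enumerate() returns an enumerate object

enumerate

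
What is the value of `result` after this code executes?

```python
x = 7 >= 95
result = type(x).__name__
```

x is bool; result = 'bool'

'bool'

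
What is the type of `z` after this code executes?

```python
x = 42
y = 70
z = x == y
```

Equality comparison returns bool

bool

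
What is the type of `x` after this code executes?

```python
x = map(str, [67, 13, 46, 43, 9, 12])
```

map() returns a map object

map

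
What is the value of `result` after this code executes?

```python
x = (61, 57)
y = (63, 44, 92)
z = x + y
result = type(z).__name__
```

x is tuple; y is tuple; z is tuple; result = 'tuple'

'tuple'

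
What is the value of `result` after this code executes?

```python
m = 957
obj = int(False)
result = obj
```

m = 957; obj = 0; result = 0

0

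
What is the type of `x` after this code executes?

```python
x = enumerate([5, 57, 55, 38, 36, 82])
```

enumerate() returns an enumerate object

enumerate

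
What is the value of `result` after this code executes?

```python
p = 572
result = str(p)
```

p = 572; result = '572'

'572'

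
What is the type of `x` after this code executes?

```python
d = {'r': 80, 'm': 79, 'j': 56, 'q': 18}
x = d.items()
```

dict.items() returns dict_items view

dict_items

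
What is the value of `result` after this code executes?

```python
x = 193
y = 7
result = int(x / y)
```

x = 193; y = 7; result = 27

27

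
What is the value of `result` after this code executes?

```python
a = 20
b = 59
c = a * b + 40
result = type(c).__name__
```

a is int; b is int; c is int; result = 'int'

'int'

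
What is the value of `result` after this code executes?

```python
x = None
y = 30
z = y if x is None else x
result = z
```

x = None; y = 30; z = 30; result = 30

30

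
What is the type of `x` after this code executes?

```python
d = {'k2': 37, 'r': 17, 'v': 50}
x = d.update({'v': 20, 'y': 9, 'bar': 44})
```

dict.update() returns None

NoneType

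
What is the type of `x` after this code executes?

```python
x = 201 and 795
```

'and' with truthy values returns last operand (int)

int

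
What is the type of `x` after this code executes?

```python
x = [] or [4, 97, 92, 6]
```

'or' returns first truthy value (list)

list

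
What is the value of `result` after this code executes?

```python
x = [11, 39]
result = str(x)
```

x = [11, 39]; result = '[11, 39]'

'[11, 39]'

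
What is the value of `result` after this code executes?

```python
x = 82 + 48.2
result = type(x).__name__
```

x is float; result = 'float'

'float'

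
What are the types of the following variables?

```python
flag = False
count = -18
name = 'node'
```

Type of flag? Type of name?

flag is assigned the constant False, which has type bool; name is assigned a quoted string literal, so it is a str

bool, str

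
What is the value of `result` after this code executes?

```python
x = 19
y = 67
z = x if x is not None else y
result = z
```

x = 19; y = 67; z = 19; result = 19

19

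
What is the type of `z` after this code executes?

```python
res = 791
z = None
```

None has type NoneType

NoneType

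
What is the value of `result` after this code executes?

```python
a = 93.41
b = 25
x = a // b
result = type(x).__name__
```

a is float; b is int; x is float; result = 'float'

'float'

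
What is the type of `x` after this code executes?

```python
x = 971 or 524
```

'or' returns first truthy value (int)

int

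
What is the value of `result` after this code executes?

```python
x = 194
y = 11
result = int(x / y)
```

x = 194; y = 11; result = 17

17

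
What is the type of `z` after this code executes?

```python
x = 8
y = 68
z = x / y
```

int / int = float

float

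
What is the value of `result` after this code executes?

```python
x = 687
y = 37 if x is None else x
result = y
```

x = 687; y = 687; result = 687

687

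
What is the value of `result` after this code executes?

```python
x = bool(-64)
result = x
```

x = True; result = True

True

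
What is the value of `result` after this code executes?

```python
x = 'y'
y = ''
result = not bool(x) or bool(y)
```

x = 'y'; y = ''; result = False

False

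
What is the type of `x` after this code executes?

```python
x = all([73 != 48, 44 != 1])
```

all() returns bool

bool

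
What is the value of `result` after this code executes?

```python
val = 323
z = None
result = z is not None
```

val = 323; z = None; result = False

False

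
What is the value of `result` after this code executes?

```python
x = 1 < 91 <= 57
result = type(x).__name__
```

x is bool; result = 'bool'

'bool'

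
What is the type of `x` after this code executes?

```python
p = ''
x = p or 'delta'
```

'or' returns first truthy value (str)

str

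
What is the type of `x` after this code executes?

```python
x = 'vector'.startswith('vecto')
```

str.startswith() returns bool

bool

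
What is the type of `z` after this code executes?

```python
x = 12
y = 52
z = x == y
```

Equality comparison returns bool

bool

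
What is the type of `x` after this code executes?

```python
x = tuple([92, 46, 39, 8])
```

tuple() constructor returns tuple

tuple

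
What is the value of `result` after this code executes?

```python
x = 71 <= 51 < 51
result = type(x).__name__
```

x is bool; result = 'bool'

'bool'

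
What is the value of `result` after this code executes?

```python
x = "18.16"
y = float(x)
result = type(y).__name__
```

x is str; y is float; result = 'float'

'float'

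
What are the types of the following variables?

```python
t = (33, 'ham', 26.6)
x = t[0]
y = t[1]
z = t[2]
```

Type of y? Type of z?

tuple[1] is str; tuple[2] is float

str, float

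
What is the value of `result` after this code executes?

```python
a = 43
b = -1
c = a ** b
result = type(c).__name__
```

a is int; b is int; c is float; result = 'float'

'float'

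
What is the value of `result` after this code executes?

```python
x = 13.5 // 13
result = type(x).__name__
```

x is float; result = 'float'

'float'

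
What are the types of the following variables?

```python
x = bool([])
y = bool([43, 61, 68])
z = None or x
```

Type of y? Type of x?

bool() returns bool; bool() returns bool

bool, bool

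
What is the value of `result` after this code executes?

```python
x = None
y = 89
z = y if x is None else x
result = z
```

x = None; y = 89; z = 89; result = 89

89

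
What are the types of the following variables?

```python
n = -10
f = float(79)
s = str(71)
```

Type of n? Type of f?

n is assigned a bare integer (no decimal point), so it is an int; f is assigned the result of calling float(), which returns a float

int, float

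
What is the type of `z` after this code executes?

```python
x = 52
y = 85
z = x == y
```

Comparison returns bool

bool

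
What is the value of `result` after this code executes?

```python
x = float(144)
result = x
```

x = 144.0; result = 144.0

144.0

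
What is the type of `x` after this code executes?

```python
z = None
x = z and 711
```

'and' returns first falsy value (None)

NoneType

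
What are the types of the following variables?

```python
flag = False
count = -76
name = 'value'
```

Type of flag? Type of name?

flag is assigned the constant False, which has type bool; name is assigned a quoted string literal, so it is a str

bool, str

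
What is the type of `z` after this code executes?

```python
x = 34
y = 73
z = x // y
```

int // int = int

int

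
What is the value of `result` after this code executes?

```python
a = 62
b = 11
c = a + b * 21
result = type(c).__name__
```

a is int; b is int; c is int; result = 'int'

'int'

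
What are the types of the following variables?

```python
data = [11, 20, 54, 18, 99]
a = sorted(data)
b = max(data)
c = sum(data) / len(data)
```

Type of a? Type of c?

sorted() returns list; int / int = float

list, float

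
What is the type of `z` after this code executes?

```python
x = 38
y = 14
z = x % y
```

int % int = int

int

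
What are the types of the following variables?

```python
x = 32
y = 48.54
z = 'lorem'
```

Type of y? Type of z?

y is assigned a number with a decimal point, so it is a float; z is assigned a quoted string literal, so it is a str

float, str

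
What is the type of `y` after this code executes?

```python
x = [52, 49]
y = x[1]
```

Indexing list[int] returns int

int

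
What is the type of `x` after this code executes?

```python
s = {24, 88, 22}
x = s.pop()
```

Popping from set[int] returns int

int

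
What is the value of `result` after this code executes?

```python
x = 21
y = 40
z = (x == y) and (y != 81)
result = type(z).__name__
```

x is int; y is int; z is bool; result = 'bool'

'bool'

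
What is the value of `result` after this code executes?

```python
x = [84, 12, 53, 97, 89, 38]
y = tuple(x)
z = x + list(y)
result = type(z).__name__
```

x is list; y is tuple; z is list; result = 'list'

'list'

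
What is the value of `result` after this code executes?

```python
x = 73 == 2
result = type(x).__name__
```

x is bool; result = 'bool'

'bool'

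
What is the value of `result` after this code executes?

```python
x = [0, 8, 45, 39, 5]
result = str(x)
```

x = [0, 8, 45, 39, 5]; result = '[0, 8, 45, 39, 5]'

'[0, 8, 45, 39, 5]'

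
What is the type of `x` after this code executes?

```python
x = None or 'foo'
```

'or' with None returns the other truthy value (str)

str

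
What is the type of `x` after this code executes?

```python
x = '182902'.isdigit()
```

str.isdigit() returns bool

bool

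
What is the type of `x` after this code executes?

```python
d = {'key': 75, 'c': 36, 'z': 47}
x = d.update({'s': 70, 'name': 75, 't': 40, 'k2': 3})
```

dict.update() returns None

NoneType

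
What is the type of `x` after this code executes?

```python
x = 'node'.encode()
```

str.encode() returns bytes

bytes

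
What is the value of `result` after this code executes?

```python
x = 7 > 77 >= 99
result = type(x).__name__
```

x is bool; result = 'bool'

'bool'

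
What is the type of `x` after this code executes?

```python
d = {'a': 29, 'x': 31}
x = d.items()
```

dict.items() returns dict_items view

dict_items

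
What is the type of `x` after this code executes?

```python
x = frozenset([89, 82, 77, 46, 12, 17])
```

frozenset() returns frozenset

frozenset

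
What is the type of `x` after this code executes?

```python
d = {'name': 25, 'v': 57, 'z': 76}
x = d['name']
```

Accessing dict[str, int] with str key returns int

int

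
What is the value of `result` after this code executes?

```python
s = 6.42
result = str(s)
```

s = 6.42; result = '6.42'

'6.42'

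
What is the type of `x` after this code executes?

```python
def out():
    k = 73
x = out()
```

Function without return returns None

NoneType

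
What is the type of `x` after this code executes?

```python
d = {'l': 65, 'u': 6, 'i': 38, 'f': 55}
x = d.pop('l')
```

dict.pop() returns the value

int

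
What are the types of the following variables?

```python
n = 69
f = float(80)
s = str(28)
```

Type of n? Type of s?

n is assigned a bare integer (no decimal point), so it is an int; s is assigned the result of calling str(), which returns a str

int, str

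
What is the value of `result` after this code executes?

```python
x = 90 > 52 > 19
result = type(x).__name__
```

x is bool; result = 'bool'

'bool'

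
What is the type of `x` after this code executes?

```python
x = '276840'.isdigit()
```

str.isdigit() returns bool

bool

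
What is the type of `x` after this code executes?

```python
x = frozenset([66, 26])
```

frozenset() returns frozenset

frozenset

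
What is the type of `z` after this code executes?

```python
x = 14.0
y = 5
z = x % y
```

float % int = float

float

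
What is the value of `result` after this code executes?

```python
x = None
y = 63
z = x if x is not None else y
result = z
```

x = None; y = 63; z = 63; result = 63

63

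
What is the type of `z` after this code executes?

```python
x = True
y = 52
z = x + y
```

bool + int = int (bool is subclass of int)

int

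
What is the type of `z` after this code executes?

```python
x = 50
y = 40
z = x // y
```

int // int = int

int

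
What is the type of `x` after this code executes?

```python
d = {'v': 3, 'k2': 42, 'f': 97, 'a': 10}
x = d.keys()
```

.keys() returns dict_keys view

dict_keys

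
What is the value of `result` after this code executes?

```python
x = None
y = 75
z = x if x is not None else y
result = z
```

x = None; y = 75; z = 75; result = 75

75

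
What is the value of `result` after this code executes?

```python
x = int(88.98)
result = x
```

x = 88; result = 88

88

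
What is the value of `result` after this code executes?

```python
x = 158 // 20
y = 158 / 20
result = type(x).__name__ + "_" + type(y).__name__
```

x is int; y is float; result = 'int_float'

'int_float'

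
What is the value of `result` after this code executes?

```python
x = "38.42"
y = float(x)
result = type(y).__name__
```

x is str; y is float; result = 'float'

'float'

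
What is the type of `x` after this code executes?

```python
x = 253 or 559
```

'or' returns first truthy value (int)

int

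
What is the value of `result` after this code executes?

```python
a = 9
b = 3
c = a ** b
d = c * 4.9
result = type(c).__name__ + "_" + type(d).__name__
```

a is int; b is int; c is int; d is float; result = 'int_float'

'int_float'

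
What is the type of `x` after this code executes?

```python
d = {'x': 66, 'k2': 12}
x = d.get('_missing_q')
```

dict.get() returns None when key not found

NoneType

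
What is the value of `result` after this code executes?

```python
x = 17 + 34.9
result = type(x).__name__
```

x is float; result = 'float'

'float'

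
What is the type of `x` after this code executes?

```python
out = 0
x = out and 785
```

'and' returns first falsy value (0 is int)

int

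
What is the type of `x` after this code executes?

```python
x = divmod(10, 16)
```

divmod() returns tuple of (quotient, remainder)

tuple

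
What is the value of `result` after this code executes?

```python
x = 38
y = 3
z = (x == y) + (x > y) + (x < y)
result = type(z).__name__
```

x is int; y is int; z is int; result = 'int'

'int'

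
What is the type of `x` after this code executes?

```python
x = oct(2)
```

oct() returns str representation

str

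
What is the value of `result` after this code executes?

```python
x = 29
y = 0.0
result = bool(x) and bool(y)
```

x = 29; y = 0.0; result = False

False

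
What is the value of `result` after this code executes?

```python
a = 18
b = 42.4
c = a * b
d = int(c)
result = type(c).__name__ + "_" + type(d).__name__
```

a is int; b is float; c is float; d is int; result = 'float_int'

'float_int'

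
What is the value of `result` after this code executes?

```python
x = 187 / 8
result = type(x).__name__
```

x is float; result = 'float'

'float'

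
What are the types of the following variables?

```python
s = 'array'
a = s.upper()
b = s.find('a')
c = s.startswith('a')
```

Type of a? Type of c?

upper() returns str; startswith() returns bool

str, bool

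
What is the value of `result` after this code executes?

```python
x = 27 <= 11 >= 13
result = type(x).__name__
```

x is bool; result = 'bool'

'bool'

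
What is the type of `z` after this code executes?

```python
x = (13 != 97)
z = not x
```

'not' returns bool

bool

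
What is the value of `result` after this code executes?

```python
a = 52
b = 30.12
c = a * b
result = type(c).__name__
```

a is int; b is float; c is float; result = 'float'

'float'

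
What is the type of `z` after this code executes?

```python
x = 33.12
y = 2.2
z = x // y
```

float // float = float

float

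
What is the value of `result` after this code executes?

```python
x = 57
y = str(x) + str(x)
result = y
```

x = 57; y = '5757'; result = '5757'

'5757'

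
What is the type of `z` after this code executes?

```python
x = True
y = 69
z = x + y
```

bool + int = int (bool is subclass of int)

int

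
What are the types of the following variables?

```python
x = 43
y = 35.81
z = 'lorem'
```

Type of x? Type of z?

x is assigned a bare integer (no decimal point), so it is an int; z is assigned a quoted string literal, so it is a str

int, str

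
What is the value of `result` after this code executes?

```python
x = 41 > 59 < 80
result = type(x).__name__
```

x is bool; result = 'bool'

'bool'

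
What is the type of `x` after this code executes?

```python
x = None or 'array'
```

'or' with None returns the other truthy value (str)

str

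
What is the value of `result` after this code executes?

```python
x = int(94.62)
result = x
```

x = 94; result = 94

94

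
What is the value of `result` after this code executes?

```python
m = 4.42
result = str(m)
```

m = 4.42; result = '4.42'

'4.42'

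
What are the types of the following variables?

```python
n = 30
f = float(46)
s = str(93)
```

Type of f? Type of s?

f is assigned the result of calling float(), which returns a float; s is assigned the result of calling str(), which returns a str

float, str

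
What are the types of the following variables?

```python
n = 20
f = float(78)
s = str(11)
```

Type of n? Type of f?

n is assigned a bare integer (no decimal point), so it is an int; f is assigned the result of calling float(), which returns a float

int, float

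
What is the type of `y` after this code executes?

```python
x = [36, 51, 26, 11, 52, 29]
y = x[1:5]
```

Slicing a list returns a list

list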